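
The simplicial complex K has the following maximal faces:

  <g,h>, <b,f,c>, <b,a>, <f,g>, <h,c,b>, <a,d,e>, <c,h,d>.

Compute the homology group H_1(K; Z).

We work with the vertex ordering a < b < c < d < e < f < g < h. The simplices of K, each written with vertices in increasing order, are:

  0-simplices (8): a, b, c, d, e, f, g, h
  1-simplices (13): ab, ad, ae, bc, bf, bh, cd, cf, ch, de, dh, fg, gh
  2-simplices (4): ade, bcf, bch, cdh

giving chain groups C_0 ≅ Z^8, C_1 ≅ Z^13, C_2 ≅ Z^4.

Boundary ∂_1: C_1 → C_0 is given by ∂[p,q] = [q] − [p]. For instance
  ∂cf = f − c.
The resulting 8×13 matrix has rank 7, and its Smith normal form has invariant factors (1,1,1,1,1,1,1).

The boundary map ∂_2: C_2 → C_1 acts by ∂[p,q,r] = [q,r] − [p,r] + [p,q]. For instance
  ∂bcf = cf − bf + bc,
  ∂cdh = dh − ch + cd.
The 13×4 boundary matrix has rank 4 and Smith normal form diag(1,1,1,1).

Computing H_k = (kernel of ∂_k) / (image of ∂_{k+1}):

  H_1: rank ker ∂_1 − rank ∂_2 = (13 − 7) − 4 = 2, and the invariant factors of ∂_2 are all 1, so H_1 ≅ Z^2.

H_1 = Z^2.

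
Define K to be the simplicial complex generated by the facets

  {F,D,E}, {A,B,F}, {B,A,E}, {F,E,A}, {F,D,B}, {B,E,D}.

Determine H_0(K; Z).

We work with the vertex ordering A < B < D < E < F. The simplices of K, each written with vertices in increasing order, are:

  0-simplices (5): A, B, D, E, F
  1-simplices (9): AB, AE, AF, BD, BE, BF, DE, DF, EF
  2-simplices (6): ABE, ABF, AEF, BDE, BDF, DEF

giving chain groups C_0 ≅ Z^5, C_1 ≅ Z^9, C_2 ≅ Z^6.

∂_1: C_1 → C_0 maps an edge to its endpoints' difference, ∂[p,q] = q − p. For instance
  ∂BF = F − B.
As a 5×9 matrix over Z this has rank 4, with invariant factors (1,1,1,1).

The boundary map ∂_2: C_2 → C_1 sends each 2-simplex [p,q,r] to [q,r] − [p,r] + [p,q]. For instance
  ∂AEF = EF − AF + AE,
  ∂ABE = BE − AE + AB.
As a 9×6 matrix over Z this has rank 5, with invariant factors (1,1,1,1,1).

From H_k ≅ ker(∂_k) / im(∂_{k+1}) we obtain:

  H_0: rank C_0 − rank ∂_1 = 5 − 4 = 1, and the invariant factors of ∂_1 are all 1, so H_0 = Z.

H_0 ≅ Z.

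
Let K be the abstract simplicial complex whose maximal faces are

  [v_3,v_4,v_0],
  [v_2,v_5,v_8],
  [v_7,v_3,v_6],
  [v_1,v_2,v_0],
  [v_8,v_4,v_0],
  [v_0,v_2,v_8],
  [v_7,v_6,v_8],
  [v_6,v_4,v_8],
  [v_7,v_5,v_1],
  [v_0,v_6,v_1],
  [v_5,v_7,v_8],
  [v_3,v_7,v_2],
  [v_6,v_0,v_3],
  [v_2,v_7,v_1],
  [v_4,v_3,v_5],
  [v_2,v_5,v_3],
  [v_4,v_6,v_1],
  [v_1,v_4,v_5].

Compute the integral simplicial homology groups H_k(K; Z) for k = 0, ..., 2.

H_0 = Z,  H_1 = Z ⊕ Z_2,  H_2 = 0.

Take the total order v_0 < v_1 < v_2 < v_3 < v_4 < v_5 < v_6 < v_7 < v_8 on the vertex set. Then K (dimension 2) consists of the simplices:

  0-simplices (9): [v_0], [v_1], [v_2], [v_3], [v_4], [v_5], [v_6], [v_7], [v_8]
  1-simplices (27): (27 of them)
  2-simplices (18): (18 of them)

giving chain groups C_0 ≅ Z^9, C_1 ≅ Z^27, C_2 ≅ Z^18.

The boundary map ∂_1: C_1 → C_0 is given by ∂[p,q] = [q] − [p].
The resulting 9×27 matrix has rank 8, and its Smith normal form has invariant factors (1,1,1,1,1,1,1,1).

Boundary ∂_2: C_2 → C_1 sends each 2-simplex [p,q,r] to [q,r] − [p,r] + [p,q]. For instance
  ∂[v_1,v_5,v_7] = [v_5,v_7] − [v_1,v_7] + [v_1,v_5],
  ∂[v_3,v_4,v_5] = [v_4,v_5] − [v_3,v_5] + [v_3,v_4].
This gives a 27×18 integer matrix of rank 18; reducing to Smith normal form yields diagonal entries (1,1,1,1,1,1,1,1,1,1,1,1,1,1,1,1,1,2).

Computing H_k = (kernel of ∂_k) / (image of ∂_{k+1}):

  H_0: rank C_0 − rank ∂_1 = 9 − 8 = 1, and the invariant factors of ∂_1 are all 1, so H_0 ≅ Z.
  H_1: rank ker ∂_1 − rank ∂_2 = (27 − 8) − 18 = 1, and ∂_2 has invariant factor 2 > 1, so H_1 ≅ Z ⊕ Z_2.
  H_2: rank ker ∂_2 − rank ∂_3 = (18 − 18) − 0 = 0, and there is no ∂_3, so H_2 ≅ 0.

As a check, the Euler characteristic is 9 − 27 + 18 = 0, which agrees with 1 − 1 + 0 = 0.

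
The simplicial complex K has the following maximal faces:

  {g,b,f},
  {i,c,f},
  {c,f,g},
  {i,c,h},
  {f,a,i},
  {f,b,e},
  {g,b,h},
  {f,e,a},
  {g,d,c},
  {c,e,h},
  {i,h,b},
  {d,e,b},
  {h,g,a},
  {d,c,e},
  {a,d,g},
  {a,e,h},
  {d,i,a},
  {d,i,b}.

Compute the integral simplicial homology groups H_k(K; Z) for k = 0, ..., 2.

Order the vertices as a < b < c < d < e < f < g < h < i. Listing each simplex with vertices in this order, K has dimension 2 with simplices:

  0-simplices (9): a, b, c, d, e, f, g, h, i
  1-simplices (27): ad, ae, af, ag, ah, ai, bd, be, bf, bg, bh, bi, cd, ce, cf, cg, ch, ci, de, dg, di, ef, eh, fg, fi, gh, hi
  2-simplices (18): adg, adi, aef, aeh, afi, agh, bde, bdi, bef, bfg, bgh, bhi, cde, cdg, ceh, cfg, cfi, chi

Hence C_0 ≅ Z^9, C_1 ≅ Z^27, C_2 ≅ Z^18.

Boundary ∂_1: C_1 → C_0 sends each edge [p,q] (with p < q) to q − p.
This gives a 9×27 integer matrix of rank 8; reducing to Smith normal form yields diagonal entries (1,1,1,1,1,1,1,1).

Boundary ∂_2: C_2 → C_1 acts by ∂[p,q,r] = [q,r] − [p,r] + [p,q]. For instance
  ∂bdi = di − bi + bd,
  ∂ceh = eh − ch + ce.
The 27×18 boundary matrix has rank 17 and Smith normal form diag(1,1,1,1,1,1,1,1,1,1,1,1,1,1,1,1,1).

From H_k ≅ ker(∂_k) / im(∂_{k+1}) we obtain:

  H_0: rank C_0 − rank ∂_1 = 9 − 8 = 1, and the invariant factors of ∂_1 are all 1, so H_0 ≅ Z.
  H_1: rank ker ∂_1 − rank ∂_2 = (27 − 8) − 17 = 2, and the invariant factors of ∂_2 are all 1, so H_1 ≅ Z^2.
  H_2: rank ker ∂_2 − rank ∂_3 = (18 − 17) − 0 = 1, and there is no ∂_3, so H_2 ≅ Z.

As a check, the Euler characteristic is 9 − 27 + 18 = 0, which agrees with 1 − 2 + 1 = 0.

H_0 = Z,  H_1 = Z^2,  H_2 = Z.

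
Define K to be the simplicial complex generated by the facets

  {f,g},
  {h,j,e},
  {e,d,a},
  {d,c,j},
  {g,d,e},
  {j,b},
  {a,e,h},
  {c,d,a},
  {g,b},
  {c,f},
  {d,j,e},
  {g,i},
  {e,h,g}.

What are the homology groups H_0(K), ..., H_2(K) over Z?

K has 10 vertices, 19 edges, 8 triangles.
rank ∂_0 = 0, rank ∂_1 = 9 ⇒ b_0 = 10 − 0 − 9 = 1; all invariant factors of ∂_1 are 1 so no torsion. So H_0 ≅ Z.
rank ∂_1 = 9, rank ∂_2 = 8 ⇒ b_1 = 19 − 9 − 8 = 2; all invariant factors of ∂_2 are 1 so no torsion. So H_1 ≅ Z^2.
rank ∂_2 = 8, rank ∂_3 = 0 ⇒ b_2 = 8 − 8 − 0 = 0. So H_2 ≅ 0.

H_0 = Z,  H_1 = Z^2,  H_2 = 0.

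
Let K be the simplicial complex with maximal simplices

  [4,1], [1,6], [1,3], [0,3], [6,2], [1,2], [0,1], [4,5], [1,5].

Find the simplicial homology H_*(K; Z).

Order the vertices as 0 < 1 < 2 < 3 < 4 < 5 < 6. Listing each simplex with vertices in this order, K has dimension 1 with simplices:

  0-simplices (7): [0], [1], [2], [3], [4], [5], [6]
  1-simplices (9): [0,1], [0,3], [1,2], [1,3], [1,4], [1,5], [1,6], [2,6], [4,5]

Hence C_0 ≅ Z^7, C_1 ≅ Z^9.

∂_1: C_1 → C_0 maps an edge to its endpoints' difference, ∂[p,q] = q − p.
This gives a 7×9 integer matrix of rank 6; reducing to Smith normal form yields diagonal entries (1,1,1,1,1,1).

Computing H_k = (kernel of ∂_k) / (image of ∂_{k+1}):

  H_0: rank C_0 − rank ∂_1 = 7 − 6 = 1, and the invariant factors of ∂_1 are all 1, so H_0 ≅ Z.
  H_1: rank ker ∂_1 − rank ∂_2 = (9 − 6) − 0 = 3, and there is no ∂_2, so H_1 ≅ Z^3.

As a check, the Euler characteristic is 7 − 9 = -2, which agrees with 1 − 3 = -2.

H_0 ≅ Z,  H_1 ≅ Z^3.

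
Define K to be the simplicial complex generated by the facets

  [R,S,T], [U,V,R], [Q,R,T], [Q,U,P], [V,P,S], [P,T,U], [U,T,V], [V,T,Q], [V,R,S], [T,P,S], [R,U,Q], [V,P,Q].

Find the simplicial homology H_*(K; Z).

H_0 = Z,  H_1 = Z_2,  H_2 = 0.

Fix the vertex order P < Q < R < S < T < U < V and write every simplex with vertices in increasing order. Then dim K = 2 and the simplices of K are:

  0-simplices (7): P, Q, R, S, T, U, V
  1-simplices (18): PQ, PS, PT, PU, PV, QR, QT, QU, QV, RS, RT, RU, RV, ST, SV, TU, TV, UV
  2-simplices (12): PQU, PQV, PST, PSV, PTU, QRT, QRU, QTV, RST, RSV, RUV, TUV

giving chain groups C_0 ≅ Z^7, C_1 ≅ Z^18, C_2 ≅ Z^12.

Boundary ∂_1: C_1 → C_0 is given by ∂[p,q] = [q] − [p]. For instance
  ∂QR = R − Q.
As a 7×18 matrix over Z this has rank 6, with invariant factors (1,1,1,1,1,1).

Boundary ∂_2: C_2 → C_1 maps a triangle to the signed sum of its edges. For instance
  ∂PQV = QV − PV + PQ,
  ∂PST = ST − PT + PS.
As a 18×12 matrix over Z this has rank 12, with invariant factors (1,1,1,1,1,1,1,1,1,1,1,2).

Computing H_k = (kernel of ∂_k) / (image of ∂_{k+1}):

  H_0: rank C_0 − rank ∂_1 = 7 − 6 = 1, and the invariant factors of ∂_1 are all 1, so H_0 ≅ Z.
  H_1: rank ker ∂_1 − rank ∂_2 = (18 − 6) − 12 = 0, and ∂_2 has invariant factor 2 > 1, so H_1 ≅ Z_2.
  H_2: rank ker ∂_2 − rank ∂_3 = (12 − 12) − 0 = 0, and there is no ∂_3, so H_2 ≅ 0.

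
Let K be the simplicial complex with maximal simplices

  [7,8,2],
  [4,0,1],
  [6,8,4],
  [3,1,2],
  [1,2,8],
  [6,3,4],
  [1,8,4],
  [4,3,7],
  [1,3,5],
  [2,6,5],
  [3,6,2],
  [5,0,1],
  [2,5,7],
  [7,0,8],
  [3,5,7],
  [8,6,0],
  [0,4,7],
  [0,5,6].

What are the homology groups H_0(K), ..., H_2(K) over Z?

H_0 = Z,  H_1 = Z ⊕ Z/2,  H_2 = 0.

We work with the vertex ordering 0 < 1 < 2 < 3 < 4 < 5 < 6 < 7 < 8. The simplices of K, each written with vertices in increasing order, are:

  0-simplices (9): [0], [1], [2], [3], [4], [5], [6], [7], [8]
  1-simplices (27): (27 of them)
  2-simplices (18): [0,1,4], [0,1,5], [0,4,7], [0,5,6], [0,6,8], [0,7,8], [1,2,3], [1,2,8], [1,3,5], [1,4,8], [2,3,6], [2,5,6], [2,5,7], [2,7,8], [3,4,6], [3,4,7], [3,5,7], [4,6,8]

Hence C_0 ≅ Z^9, C_1 ≅ Z^27, C_2 ≅ Z^18.

The boundary map ∂_1: C_1 → C_0 is given by ∂[p,q] = [q] − [p]. For instance
  ∂[1,2] = [2] − [1].
The resulting 9×27 matrix has rank 8, and its Smith normal form has invariant factors (1,1,1,1,1,1,1,1).

∂_2: C_2 → C_1 sends each 2-simplex [p,q,r] to [q,r] − [p,r] + [p,q]. For instance
  ∂[2,3,6] = [3,6] − [2,6] + [2,3],
  ∂[1,2,8] = [2,8] − [1,8] + [1,2].
The 27×18 boundary matrix has rank 18 and Smith normal form diag(1,1,1,1,1,1,1,1,1,1,1,1,1,1,1,1,1,2).

Reading off H_k = ker ∂_k / im ∂_{k+1}:

  H_0: rank C_0 − rank ∂_1 = 9 − 8 = 1, and the invariant factors of ∂_1 are all 1, so H_0 = Z.
  H_1: rank ker ∂_1 − rank ∂_2 = (27 − 8) − 18 = 1, and ∂_2 has invariant factor 2 > 1, so H_1 = Z ⊕ Z/2.
  H_2: rank ker ∂_2 − rank ∂_3 = (18 − 18) − 0 = 0, and there is no ∂_3, so H_2 = 0.

As a check, the Euler characteristic is 9 − 27 + 18 = 0, which agrees with 1 − 1 + 0 = 0.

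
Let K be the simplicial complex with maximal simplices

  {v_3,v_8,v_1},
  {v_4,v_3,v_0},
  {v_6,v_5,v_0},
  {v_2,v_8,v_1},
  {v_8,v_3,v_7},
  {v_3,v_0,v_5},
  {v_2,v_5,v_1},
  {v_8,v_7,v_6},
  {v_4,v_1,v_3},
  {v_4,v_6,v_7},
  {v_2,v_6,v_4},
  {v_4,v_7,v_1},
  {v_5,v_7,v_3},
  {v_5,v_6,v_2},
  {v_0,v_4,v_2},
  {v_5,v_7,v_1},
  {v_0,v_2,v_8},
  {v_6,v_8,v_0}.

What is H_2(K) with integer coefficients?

We work with the vertex ordering v_0 < v_1 < v_2 < v_3 < v_4 < v_5 < v_6 < v_7 < v_8. The simplices of K, each written with vertices in increasing order, are:

  0-simplices (9): [v_0], [v_1], [v_2], [v_3], [v_4], [v_5], [v_6], [v_7], [v_8]
  1-simplices (27): (27 of them)
  2-simplices (18): (18 of them)

so the chain groups are C_0 ≅ Z^9, C_1 ≅ Z^27, C_2 ≅ Z^18.

Boundary ∂_1: C_1 → C_0 maps an edge to its endpoints' difference, ∂[p,q] = q − p.
This gives a 9×27 integer matrix of rank 8; reducing to Smith normal form yields diagonal entries (1,1,1,1,1,1,1,1).

Boundary ∂_2: C_2 → C_1 maps a triangle to the signed sum of its edges. For instance
  ∂[v_1,v_5,v_7] = [v_5,v_7] − [v_1,v_7] + [v_1,v_5],
  ∂[v_6,v_7,v_8] = [v_7,v_8] − [v_6,v_8] + [v_6,v_7].
The resulting 27×18 matrix has rank 18, and its Smith normal form has invariant factors (1,1,1,1,1,1,1,1,1,1,1,1,1,1,1,1,1,2).

Computing H_k = (kernel of ∂_k) / (image of ∂_{k+1}):

  H_2: rank ker ∂_2 − rank ∂_3 = (18 − 18) − 0 = 0, and there is no ∂_3, so H_2 = 0.

H_2 = 0.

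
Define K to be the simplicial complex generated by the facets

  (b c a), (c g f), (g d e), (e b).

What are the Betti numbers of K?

Take the total order a < b < c < d < e < f < g on the vertex set. Then K (dimension 2) consists of the simplices:

  0-simplices (7): a, b, c, d, e, f, g
  1-simplices (10): ab, ac, bc, be, cf, cg, de, dg, eg, fg
  2-simplices (3): abc, cfg, deg

giving chain groups C_0 ≅ Z^7, C_1 ≅ Z^10, C_2 ≅ Z^3.

Boundary ∂_1: C_1 → C_0 is given by ∂[p,q] = [q] − [p]. For instance
  ∂cf = f − c.
The resulting 7×10 matrix has rank 6, and its Smith normal form has invariant factors (1,1,1,1,1,1).

∂_2: C_2 → C_1 acts by ∂[p,q,r] = [q,r] − [p,r] + [p,q]. For instance
  ∂deg = eg − dg + de,
  ∂abc = bc − ac + ab.
This gives a 10×3 integer matrix of rank 3; reducing to Smith normal form yields diagonal entries (1,1,1).

Now H_k = ker ∂_k / im ∂_{k+1}, so:

  H_0: rank C_0 − rank ∂_1 = 7 − 6 = 1, and the invariant factors of ∂_1 are all 1, so H_0 ≅ Z.
  H_1: rank ker ∂_1 − rank ∂_2 = (10 − 6) − 3 = 1, and the invariant factors of ∂_2 are all 1, so H_1 ≅ Z.
  H_2: rank ker ∂_2 − rank ∂_3 = (3 − 3) − 0 = 0, and there is no ∂_3, so H_2 ≅ 0.

Hence the Betti numbers are b_0 = 1, b_1 = 1, b_2 = 0.

b_0 = 1, b_1 = 1, b_2 = 0.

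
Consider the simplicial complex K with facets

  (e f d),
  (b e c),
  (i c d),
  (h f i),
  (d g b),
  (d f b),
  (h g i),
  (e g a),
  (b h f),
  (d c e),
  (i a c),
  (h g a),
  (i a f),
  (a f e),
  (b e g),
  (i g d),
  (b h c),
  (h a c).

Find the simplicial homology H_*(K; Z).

H_0 ≅ Z,  H_1 ≅ Z ⊕ Z/2Z,  H_2 = 0.

We work with the vertex ordering a < b < c < d < e < f < g < h < i. The simplices of K, each written with vertices in increasing order, are:

  0-simplices (9): a, b, c, d, e, f, g, h, i
  1-simplices (27): ac, ae, af, ag, ah, ai, bc, bd, be, bf, bg, bh, cd, ce, ch, ci, de, df, dg, di, ef, eg, fh, fi, gh, gi, hi
  2-simplices (18): ach, aci, aef, aeg, afi, agh, bce, bch, bdf, bdg, beg, bfh, cde, cdi, def, dgi, fhi, ghi

so the chain groups are C_0 ≅ Z^9, C_1 ≅ Z^27, C_2 ≅ Z^18.

Boundary ∂_1: C_1 → C_0 is given by ∂[p,q] = [q] − [p]. For instance
  ∂df = f − d.
The 9×27 boundary matrix has rank 8 and Smith normal form diag(1,1,1,1,1,1,1,1).

The boundary map ∂_2: C_2 → C_1 sends each 2-simplex [p,q,r] to [q,r] − [p,r] + [p,q]. For instance
  ∂ach = ch − ah + ac,
  ∂agh = gh − ah + ag.
As a 27×18 matrix over Z this has rank 18, with invariant factors (1,1,1,1,1,1,1,1,1,1,1,1,1,1,1,1,1,2).

From H_k ≅ ker(∂_k) / im(∂_{k+1}) we obtain:

  H_0: rank C_0 − rank ∂_1 = 9 − 8 = 1, and the invariant factors of ∂_1 are all 1, so H_0 ≅ Z.
  H_1: rank ker ∂_1 − rank ∂_2 = (27 − 8) − 18 = 1, and ∂_2 has invariant factor 2 > 1, so H_1 ≅ Z ⊕ Z/2Z.
  H_2: rank ker ∂_2 − rank ∂_3 = (18 − 18) − 0 = 0, and there is no ∂_3, so H_2 ≅ 0.

(K is a triangulation of the Klein bottle.)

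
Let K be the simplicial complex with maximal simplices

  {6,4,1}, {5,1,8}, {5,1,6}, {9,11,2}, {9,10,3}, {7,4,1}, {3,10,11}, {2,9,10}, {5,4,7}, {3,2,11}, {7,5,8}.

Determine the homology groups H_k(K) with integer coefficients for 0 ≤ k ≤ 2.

H_0 = Z^2,  H_1 = Z^2,  H_2 = 0.

K has 11 vertices, 22 edges, 11 triangles.
rank ∂_0 = 0, rank ∂_1 = 9 ⇒ b_0 = 11 − 0 − 9 = 2; all invariant factors of ∂_1 are 1 so no torsion. So H_0 ≅ Z^2.
rank ∂_1 = 9, rank ∂_2 = 11 ⇒ b_1 = 22 − 9 − 11 = 2; all invariant factors of ∂_2 are 1 so no torsion. So H_1 ≅ Z^2.
rank ∂_2 = 11, rank ∂_3 = 0 ⇒ b_2 = 11 − 11 − 0 = 0. So H_2 ≅ 0.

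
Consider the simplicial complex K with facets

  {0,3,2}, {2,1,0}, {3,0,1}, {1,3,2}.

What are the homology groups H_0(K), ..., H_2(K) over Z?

Order the vertices as 0 < 1 < 2 < 3. Listing each simplex with vertices in this order, K has dimension 2 with simplices:

  0-simplices (4): [0], [1], [2], [3]
  1-simplices (6): [0,1], [0,2], [0,3], [1,2], [1,3], [2,3]
  2-simplices (4): [0,1,2], [0,1,3], [0,2,3], [1,2,3]

Hence C_0 ≅ Z^4, C_1 ≅ Z^6, C_2 ≅ Z^4.

∂_1: C_1 → C_0 sends each edge [p,q] (with p < q) to q − p.
As a 4×6 matrix over Z this has rank 3, with invariant factors (1,1,1).

The boundary map ∂_2: C_2 → C_1 maps a triangle to the signed sum of its edges. For instance
  ∂[0,2,3] = [2,3] − [0,3] + [0,2],
  ∂[1,2,3] = [2,3] − [1,3] + [1,2].
This gives a 6×4 integer matrix of rank 3; reducing to Smith normal form yields diagonal entries (1,1,1).

Computing H_k = (kernel of ∂_k) / (image of ∂_{k+1}):

  H_0: rank C_0 − rank ∂_1 = 4 − 3 = 1, and the invariant factors of ∂_1 are all 1, so H_0 ≅ Z.
  H_1: rank ker ∂_1 − rank ∂_2 = (6 − 3) − 3 = 0, and the invariant factors of ∂_2 are all 1, so H_1 ≅ 0.
  H_2: rank ker ∂_2 − rank ∂_3 = (4 − 3) − 0 = 1, and there is no ∂_3, so H_2 ≅ Z.

As a check, the Euler characteristic is 4 − 6 + 4 = 2, which agrees with 1 − 0 + 1 = 2.
(K is a triangulation of the 2-sphere S^2.)

H_0 ≅ Z,  H_1 = 0,  H_2 ≅ Z.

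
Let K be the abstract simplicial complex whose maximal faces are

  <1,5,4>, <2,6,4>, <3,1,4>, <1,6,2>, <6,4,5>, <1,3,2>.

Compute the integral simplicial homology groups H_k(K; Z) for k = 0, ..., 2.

Order the vertices as 1 < 2 < 3 < 4 < 5 < 6. Listing each simplex with vertices in this order, K has dimension 2 with simplices:

  0-simplices (6): [1], [2], [3], [4], [5], [6]
  1-simplices (12): [1,2], [1,3], [1,4], [1,5], [1,6], [2,3], [2,4], [2,6], [3,4], [4,5], [4,6], [5,6]
  2-simplices (6): [1,2,3], [1,2,6], [1,3,4], [1,4,5], [2,4,6], [4,5,6]

so the chain groups are C_0 ≅ Z^6, C_1 ≅ Z^12, C_2 ≅ Z^6.

The boundary map ∂_1: C_1 → C_0 maps an edge to its endpoints' difference, ∂[p,q] = q − p. For instance
  ∂[4,5] = [5] − [4].
As a 6×12 matrix over Z this has rank 5, with invariant factors (1,1,1,1,1).

The boundary map ∂_2: C_2 → C_1 maps a triangle to the signed sum of its edges. For instance
  ∂[1,3,4] = [3,4] − [1,4] + [1,3],
  ∂[4,5,6] = [5,6] − [4,6] + [4,5].
The 12×6 boundary matrix has rank 6 and Smith normal form diag(1,1,1,1,1,1).

Reading off H_k = ker ∂_k / im ∂_{k+1}:

  H_0: rank C_0 − rank ∂_1 = 6 − 5 = 1, and the invariant factors of ∂_1 are all 1, so H_0 = Z.
  H_1: rank ker ∂_1 − rank ∂_2 = (12 − 5) − 6 = 1, and the invariant factors of ∂_2 are all 1, so H_1 = Z.
  H_2: rank ker ∂_2 − rank ∂_3 = (6 − 6) − 0 = 0, and there is no ∂_3, so H_2 = 0.

As a check, the Euler characteristic is 6 − 12 + 6 = 0, which agrees with 1 − 1 + 0 = 0.

H_0 ≅ Z,  H_1 ≅ Z,  H_2 = 0.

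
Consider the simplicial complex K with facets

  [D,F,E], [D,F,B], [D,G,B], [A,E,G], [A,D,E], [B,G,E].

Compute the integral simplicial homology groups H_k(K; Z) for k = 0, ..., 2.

H_0 = Z,  H_1 = Z,  H_2 = 0.

We work with the vertex ordering A < B < D < E < F < G. The simplices of K, each written with vertices in increasing order, are:

  0-simplices (6): A, B, D, E, F, G
  1-simplices (12): AD, AE, AG, BD, BE, BF, BG, DE, DF, DG, EF, EG
  2-simplices (6): ADE, AEG, BDF, BDG, BEG, DEF

so the chain groups are C_0 ≅ Z^6, C_1 ≅ Z^12, C_2 ≅ Z^6.

∂_1: C_1 → C_0 sends each edge [p,q] (with p < q) to q − p. For instance
  ∂AD = D − A.
The 6×12 boundary matrix has rank 5 and Smith normal form diag(1,1,1,1,1).

Boundary ∂_2: C_2 → C_1 sends each 2-simplex [p,q,r] to [q,r] − [p,r] + [p,q]. For instance
  ∂BEG = EG − BG + BE,
  ∂BDF = DF − BF + BD.
The resulting 12×6 matrix has rank 6, and its Smith normal form has invariant factors (1,1,1,1,1,1).

Now H_k = ker ∂_k / im ∂_{k+1}, so:

  H_0: rank C_0 − rank ∂_1 = 6 − 5 = 1, and the invariant factors of ∂_1 are all 1, so H_0 ≅ Z.
  H_1: rank ker ∂_1 − rank ∂_2 = (12 − 5) − 6 = 1, and the invariant factors of ∂_2 are all 1, so H_1 ≅ Z.
  H_2: rank ker ∂_2 − rank ∂_3 = (6 − 6) − 0 = 0, and there is no ∂_3, so H_2 ≅ 0.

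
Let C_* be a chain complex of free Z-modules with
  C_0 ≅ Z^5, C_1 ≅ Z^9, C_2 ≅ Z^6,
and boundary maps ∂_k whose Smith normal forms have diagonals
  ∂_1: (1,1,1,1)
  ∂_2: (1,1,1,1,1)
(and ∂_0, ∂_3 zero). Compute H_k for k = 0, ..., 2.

H_0 = Z,  H_1 = 0,  H_2 = Z.

H_0: b_0 = 5 − 0 − 4 = 1; torsion from ∂_1 factors > 1: none. So H_0 = Z.
H_1: b_1 = 9 − 4 − 5 = 0; torsion from ∂_2 factors > 1: none. So H_1 = 0.
H_2: b_2 = 6 − 5 − 0 = 1; torsion from ∂_3 factors > 1: none. So H_2 = Z.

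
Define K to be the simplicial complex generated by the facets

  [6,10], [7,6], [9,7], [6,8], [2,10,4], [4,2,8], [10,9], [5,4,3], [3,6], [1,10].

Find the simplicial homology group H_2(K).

K has 10 vertices, 15 edges, 3 triangles.
rank ∂_2 = 3, rank ∂_3 = 0 ⇒ b_2 = 3 − 3 − 0 = 0. So H_2 = 0.

H_2 ≅ 0.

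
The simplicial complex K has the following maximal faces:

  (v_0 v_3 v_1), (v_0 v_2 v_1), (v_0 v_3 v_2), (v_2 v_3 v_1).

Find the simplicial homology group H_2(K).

H_2 ≅ Z.

Fix the vertex order v_0 < v_1 < v_2 < v_3 and write every simplex with vertices in increasing order. Then dim K = 2 and the simplices of K are:

  0-simplices (4): [v_0], [v_1], [v_2], [v_3]
  1-simplices (6): [v_0,v_1], [v_0,v_2], [v_0,v_3], [v_1,v_2], [v_1,v_3], [v_2,v_3]
  2-simplices (4): [v_0,v_1,v_2], [v_0,v_1,v_3], [v_0,v_2,v_3], [v_1,v_2,v_3]

so the chain groups are C_0 ≅ Z^4, C_1 ≅ Z^6, C_2 ≅ Z^4.

The boundary map ∂_1: C_1 → C_0 sends each edge [p,q] (with p < q) to q − p. For instance
  ∂[v_2,v_3] = [v_3] − [v_2].
This gives a 4×6 integer matrix of rank 3; reducing to Smith normal form yields diagonal entries (1,1,1).

∂_2: C_2 → C_1 maps a triangle to the signed sum of its edges. For instance
  ∂[v_0,v_2,v_3] = [v_2,v_3] − [v_0,v_3] + [v_0,v_2],
  ∂[v_0,v_1,v_2] = [v_1,v_2] − [v_0,v_2] + [v_0,v_1].
The resulting 6×4 matrix has rank 3, and its Smith normal form has invariant factors (1,1,1).

Reading off H_k = ker ∂_k / im ∂_{k+1}:

  H_2: rank ker ∂_2 − rank ∂_3 = (4 − 3) − 0 = 1, and there is no ∂_3, so H_2 = Z.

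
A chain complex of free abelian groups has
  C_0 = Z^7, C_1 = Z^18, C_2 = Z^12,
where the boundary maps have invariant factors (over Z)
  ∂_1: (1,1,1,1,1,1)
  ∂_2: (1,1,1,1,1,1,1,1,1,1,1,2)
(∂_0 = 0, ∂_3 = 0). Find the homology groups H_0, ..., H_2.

H_0 = Z,  H_1 = Z_2,  H_2 = 0.

H_0: b_0 = 7 − 0 − 6 = 1; torsion from ∂_1 factors > 1: none. So H_0 = Z.
H_1: b_1 = 18 − 6 − 12 = 0; torsion from ∂_2 factors > 1: [2]. So H_1 = Z_2.
H_2: b_2 = 12 − 12 − 0 = 0; torsion from ∂_3 factors > 1: none. So H_2 = 0.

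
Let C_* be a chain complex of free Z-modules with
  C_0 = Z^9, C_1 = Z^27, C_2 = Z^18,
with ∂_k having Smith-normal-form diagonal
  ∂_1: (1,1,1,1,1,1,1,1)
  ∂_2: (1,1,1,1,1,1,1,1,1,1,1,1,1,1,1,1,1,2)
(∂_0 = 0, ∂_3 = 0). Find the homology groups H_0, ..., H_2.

H_0: b_0 = 9 − 0 − 8 = 1; torsion from ∂_1 factors > 1: none. So H_0 = Z.
H_1: b_1 = 27 − 8 − 18 = 1; torsion from ∂_2 factors > 1: [2]. So H_1 = Z ⊕ Z/2Z.
H_2: b_2 = 18 − 18 − 0 = 0; torsion from ∂_3 factors > 1: none. So H_2 = 0.

H_0 = Z,  H_1 = Z ⊕ Z/2Z,  H_2 = 0.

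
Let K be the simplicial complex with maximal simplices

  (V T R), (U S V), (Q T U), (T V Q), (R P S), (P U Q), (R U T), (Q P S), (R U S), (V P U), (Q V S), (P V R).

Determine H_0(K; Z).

H_0 = Z.

Fix the vertex order P < Q < R < S < T < U < V and write every simplex with vertices in increasing order. Then dim K = 2 and the simplices of K are:

  0-simplices (7): P, Q, R, S, T, U, V
  1-simplices (18): PQ, PR, PS, PU, PV, QS, QT, QU, QV, RS, RT, RU, RV, SU, SV, TU, TV, UV
  2-simplices (12): PQS, PQU, PRS, PRV, PUV, QSV, QTU, QTV, RSU, RTU, RTV, SUV

giving chain groups C_0 ≅ Z^7, C_1 ≅ Z^18, C_2 ≅ Z^12.

The boundary map ∂_1: C_1 → C_0 maps an edge to its endpoints' difference, ∂[p,q] = q − p.
This gives a 7×18 integer matrix of rank 6; reducing to Smith normal form yields diagonal entries (1,1,1,1,1,1).

Boundary ∂_2: C_2 → C_1 acts by ∂[p,q,r] = [q,r] − [p,r] + [p,q]. For instance
  ∂QSV = SV − QV + QS,
  ∂RTV = TV − RV + RT.
The 18×12 boundary matrix has rank 12 and Smith normal form diag(1,1,1,1,1,1,1,1,1,1,1,2).

Now H_k = ker ∂_k / im ∂_{k+1}, so:

  H_0: rank C_0 − rank ∂_1 = 7 − 6 = 1, and the invariant factors of ∂_1 are all 1, so H_0 ≅ Z.

(K is a triangulation of the real projective plane RP^2.)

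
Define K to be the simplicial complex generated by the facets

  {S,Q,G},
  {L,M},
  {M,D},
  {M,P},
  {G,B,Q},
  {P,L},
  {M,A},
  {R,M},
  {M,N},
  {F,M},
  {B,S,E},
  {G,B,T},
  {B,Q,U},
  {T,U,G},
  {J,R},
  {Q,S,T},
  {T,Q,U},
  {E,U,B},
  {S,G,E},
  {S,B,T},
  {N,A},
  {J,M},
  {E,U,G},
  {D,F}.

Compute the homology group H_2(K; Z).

K has 16 vertices, 30 edges, 12 triangles.
rank ∂_2 = 12, rank ∂_3 = 0 ⇒ b_2 = 12 − 12 − 0 = 0. So H_2 ≅ 0.

H_2 = 0.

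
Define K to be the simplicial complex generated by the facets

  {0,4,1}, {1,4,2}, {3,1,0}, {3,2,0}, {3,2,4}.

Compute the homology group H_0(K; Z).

K has 5 vertices, 10 edges, 5 triangles.
rank ∂_0 = 0, rank ∂_1 = 4 ⇒ b_0 = 5 − 0 − 4 = 1; all invariant factors of ∂_1 are 1 so no torsion. So H_0 = Z.

H_0 = Z.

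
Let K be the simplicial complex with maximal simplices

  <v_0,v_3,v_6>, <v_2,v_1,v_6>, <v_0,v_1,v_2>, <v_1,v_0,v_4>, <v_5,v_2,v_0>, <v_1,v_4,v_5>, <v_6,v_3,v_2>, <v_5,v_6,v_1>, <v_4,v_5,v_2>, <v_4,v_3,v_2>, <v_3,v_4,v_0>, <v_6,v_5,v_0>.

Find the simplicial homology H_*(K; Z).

H_0 = Z,  H_1 = Z_2,  H_2 = 0.

Order the vertices as v_0 < v_1 < v_2 < v_3 < v_4 < v_5 < v_6. Listing each simplex with vertices in this order, K has dimension 2 with simplices:

  0-simplices (7): [v_0], [v_1], [v_2], [v_3], [v_4], [v_5], [v_6]
  1-simplices (18): (18 of them)
  2-simplices (12): (12 of them)

giving chain groups C_0 ≅ Z^7, C_1 ≅ Z^18, C_2 ≅ Z^12.

∂_1: C_1 → C_0 sends each edge [p,q] (with p < q) to q − p. For instance
  ∂[v_3,v_6] = [v_6] − [v_3].
As a 7×18 matrix over Z this has rank 6, with invariant factors (1,1,1,1,1,1).

The boundary map ∂_2: C_2 → C_1 acts by ∂[p,q,r] = [q,r] − [p,r] + [p,q]. For instance
  ∂[v_0,v_3,v_6] = [v_3,v_6] − [v_0,v_6] + [v_0,v_3],
  ∂[v_0,v_1,v_2] = [v_1,v_2] − [v_0,v_2] + [v_0,v_1].
As a 18×12 matrix over Z this has rank 12, with invariant factors (1,1,1,1,1,1,1,1,1,1,1,2).

From H_k ≅ ker(∂_k) / im(∂_{k+1}) we obtain:

  H_0: rank C_0 − rank ∂_1 = 7 − 6 = 1, and the invariant factors of ∂_1 are all 1, so H_0 ≅ Z.
  H_1: rank ker ∂_1 − rank ∂_2 = (18 − 6) − 12 = 0, and ∂_2 has invariant factor 2 > 1, so H_1 ≅ Z_2.
  H_2: rank ker ∂_2 − rank ∂_3 = (12 − 12) − 0 = 0, and there is no ∂_3, so H_2 ≅ 0.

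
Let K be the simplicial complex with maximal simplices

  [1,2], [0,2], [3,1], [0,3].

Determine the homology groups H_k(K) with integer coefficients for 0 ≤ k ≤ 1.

Fix the vertex order 0 < 1 < 2 < 3 and write every simplex with vertices in increasing order. Then dim K = 1 and the simplices of K are:

  0-simplices (4): [0], [1], [2], [3]
  1-simplices (4): [0,2], [0,3], [1,2], [1,3]

so the chain groups are C_0 ≅ Z^4, C_1 ≅ Z^4.

The boundary map ∂_1: C_1 → C_0 is given by ∂[p,q] = [q] − [p].
The 4×4 boundary matrix has rank 3 and Smith normal form diag(1,1,1).

Now H_k = ker ∂_k / im ∂_{k+1}, so:

  H_0: rank C_0 − rank ∂_1 = 4 − 3 = 1, and the invariant factors of ∂_1 are all 1, so H_0 = Z.
  H_1: rank ker ∂_1 − rank ∂_2 = (4 − 3) − 0 = 1, and there is no ∂_2, so H_1 = Z.

As a check, the Euler characteristic is 4 − 4 = 0, which agrees with 1 − 1 = 0.
(K is a triangulation of the circle S^1.)

H_0 ≅ Z,  H_1 ≅ Z.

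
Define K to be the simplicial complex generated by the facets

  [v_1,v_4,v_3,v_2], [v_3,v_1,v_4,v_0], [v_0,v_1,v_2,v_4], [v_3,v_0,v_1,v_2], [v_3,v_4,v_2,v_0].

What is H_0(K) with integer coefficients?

H_0 = Z.

Fix the vertex order v_0 < v_1 < v_2 < v_3 < v_4 and write every simplex with vertices in increasing order. Then dim K = 3 and the simplices of K are:

  0-simplices (5): [v_0], [v_1], [v_2], [v_3], [v_4]
  1-simplices (10): [v_0,v_1], [v_0,v_2], [v_0,v_3], [v_0,v_4], [v_1,v_2], [v_1,v_3], [v_1,v_4], [v_2,v_3], [v_2,v_4], [v_3,v_4]
  2-simplices (10): [v_0,v_1,v_2], [v_0,v_1,v_3], [v_0,v_1,v_4], [v_0,v_2,v_3], [v_0,v_2,v_4], [v_0,v_3,v_4], [v_1,v_2,v_3], [v_1,v_2,v_4], [v_1,v_3,v_4], [v_2,v_3,v_4]
  3-simplices (5): [v_0,v_1,v_2,v_3], [v_0,v_1,v_2,v_4], [v_0,v_1,v_3,v_4], [v_0,v_2,v_3,v_4], [v_1,v_2,v_3,v_4]

giving chain groups C_0 ≅ Z^5, C_1 ≅ Z^10, C_2 ≅ Z^10, C_3 ≅ Z^5.

Boundary ∂_1: C_1 → C_0 sends each edge [p,q] (with p < q) to q − p.
The resulting 5×10 matrix has rank 4, and its Smith normal form has invariant factors (1,1,1,1).

∂_2: C_2 → C_1 maps a triangle to the signed sum of its edges. For instance
  ∂[v_0,v_1,v_3] = [v_1,v_3] − [v_0,v_3] + [v_0,v_1],
  ∂[v_0,v_1,v_2] = [v_1,v_2] − [v_0,v_2] + [v_0,v_1].
As a 10×10 matrix over Z this has rank 6, with invariant factors (1,1,1,1,1,1).

The boundary map ∂_3: C_3 → C_2 sends each 3-simplex σ to the alternating sum Σ_i (−1)^i (σ with its i-th vertex removed). For instance
  ∂[v_0,v_1,v_2,v_4] = [v_1,v_2,v_4] − [v_0,v_2,v_4] + [v_0,v_1,v_4] − [v_0,v_1,v_2],
  ∂[v_0,v_1,v_2,v_3] = [v_1,v_2,v_3] − [v_0,v_2,v_3] + [v_0,v_1,v_3] − [v_0,v_1,v_2].
As a 10×5 matrix over Z this has rank 4, with invariant factors (1,1,1,1).

Computing H_k = (kernel of ∂_k) / (image of ∂_{k+1}):

  H_0: rank C_0 − rank ∂_1 = 5 − 4 = 1, and the invariant factors of ∂_1 are all 1, so H_0 ≅ Z.

(K is a triangulation of the 3-sphere S^3.)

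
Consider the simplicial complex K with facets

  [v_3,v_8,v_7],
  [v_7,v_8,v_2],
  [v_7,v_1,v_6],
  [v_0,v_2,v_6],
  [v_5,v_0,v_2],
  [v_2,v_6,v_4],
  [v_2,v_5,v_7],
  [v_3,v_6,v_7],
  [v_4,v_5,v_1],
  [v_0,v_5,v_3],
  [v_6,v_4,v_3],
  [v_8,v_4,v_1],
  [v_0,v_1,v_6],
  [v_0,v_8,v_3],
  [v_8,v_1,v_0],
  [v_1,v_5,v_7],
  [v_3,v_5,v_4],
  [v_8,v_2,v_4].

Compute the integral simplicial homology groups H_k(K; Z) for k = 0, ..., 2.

Order the vertices as v_0 < v_1 < v_2 < v_3 < v_4 < v_5 < v_6 < v_7 < v_8. Listing each simplex with vertices in this order, K has dimension 2 with simplices:

  0-simplices (9): [v_0], [v_1], [v_2], [v_3], [v_4], [v_5], [v_6], [v_7], [v_8]
  1-simplices (27): (27 of them)
  2-simplices (18): (18 of them)

giving chain groups C_0 ≅ Z^9, C_1 ≅ Z^27, C_2 ≅ Z^18.

Boundary ∂_1: C_1 → C_0 maps an edge to its endpoints' difference, ∂[p,q] = q − p.
As a 9×27 matrix over Z this has rank 8, with invariant factors (1,1,1,1,1,1,1,1).

The boundary map ∂_2: C_2 → C_1 sends each 2-simplex [p,q,r] to [q,r] − [p,r] + [p,q]. For instance
  ∂[v_3,v_7,v_8] = [v_7,v_8] − [v_3,v_8] + [v_3,v_7],
  ∂[v_0,v_3,v_5] = [v_3,v_5] − [v_0,v_5] + [v_0,v_3].
The 27×18 boundary matrix has rank 17 and Smith normal form diag(1,1,1,1,1,1,1,1,1,1,1,1,1,1,1,1,1).

Computing H_k = (kernel of ∂_k) / (image of ∂_{k+1}):

  H_0: rank C_0 − rank ∂_1 = 9 − 8 = 1, and the invariant factors of ∂_1 are all 1, so H_0 = Z.
  H_1: rank ker ∂_1 − rank ∂_2 = (27 − 8) − 17 = 2, and the invariant factors of ∂_2 are all 1, so H_1 = Z^2.
  H_2: rank ker ∂_2 − rank ∂_3 = (18 − 17) − 0 = 1, and there is no ∂_3, so H_2 = Z.

As a check, the Euler characteristic is 9 − 27 + 18 = 0, which agrees with 1 − 2 + 1 = 0.

H_0 = Z,  H_1 = Z^2,  H_2 = Z.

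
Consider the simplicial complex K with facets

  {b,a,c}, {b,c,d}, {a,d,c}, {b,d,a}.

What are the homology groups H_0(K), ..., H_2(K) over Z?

Take the total order a < b < c < d on the vertex set. Then K (dimension 2) consists of the simplices:

  0-simplices (4): a, b, c, d
  1-simplices (6): ab, ac, ad, bc, bd, cd
  2-simplices (4): abc, abd, acd, bcd

giving chain groups C_0 ≅ Z^4, C_1 ≅ Z^6, C_2 ≅ Z^4.

∂_1: C_1 → C_0 is given by ∂[p,q] = [q] − [p].
The resulting 4×6 matrix has rank 3, and its Smith normal form has invariant factors (1,1,1).

Boundary ∂_2: C_2 → C_1 acts by ∂[p,q,r] = [q,r] − [p,r] + [p,q]. For instance
  ∂acd = cd − ad + ac,
  ∂bcd = cd − bd + bc.
The resulting 6×4 matrix has rank 3, and its Smith normal form has invariant factors (1,1,1).

From H_k ≅ ker(∂_k) / im(∂_{k+1}) we obtain:

  H_0: rank C_0 − rank ∂_1 = 4 − 3 = 1, and the invariant factors of ∂_1 are all 1, so H_0 = Z.
  H_1: rank ker ∂_1 − rank ∂_2 = (6 − 3) − 3 = 0, and the invariant factors of ∂_2 are all 1, so H_1 = 0.
  H_2: rank ker ∂_2 − rank ∂_3 = (4 − 3) − 0 = 1, and there is no ∂_3, so H_2 = Z.

H_0 ≅ Z,  H_1 = 0,  H_2 ≅ Z.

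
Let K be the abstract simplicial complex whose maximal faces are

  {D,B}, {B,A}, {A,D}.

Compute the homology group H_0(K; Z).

H_0 ≅ Z.

We work with the vertex ordering A < B < D. The simplices of K, each written with vertices in increasing order, are:

  0-simplices (3): A, B, D
  1-simplices (3): AB, AD, BD

so the chain groups are C_0 ≅ Z^3, C_1 ≅ Z^3.

Boundary ∂_1: C_1 → C_0 is given by ∂[p,q] = [q] − [p]. For instance
  ∂BD = D − B.
The 3×3 boundary matrix has rank 2 and Smith normal form diag(1,1).

Computing H_k = (kernel of ∂_k) / (image of ∂_{k+1}):

  H_0: rank C_0 − rank ∂_1 = 3 − 2 = 1, and the invariant factors of ∂_1 are all 1, so H_0 = Z.

(K is a triangulation of the circle S^1.)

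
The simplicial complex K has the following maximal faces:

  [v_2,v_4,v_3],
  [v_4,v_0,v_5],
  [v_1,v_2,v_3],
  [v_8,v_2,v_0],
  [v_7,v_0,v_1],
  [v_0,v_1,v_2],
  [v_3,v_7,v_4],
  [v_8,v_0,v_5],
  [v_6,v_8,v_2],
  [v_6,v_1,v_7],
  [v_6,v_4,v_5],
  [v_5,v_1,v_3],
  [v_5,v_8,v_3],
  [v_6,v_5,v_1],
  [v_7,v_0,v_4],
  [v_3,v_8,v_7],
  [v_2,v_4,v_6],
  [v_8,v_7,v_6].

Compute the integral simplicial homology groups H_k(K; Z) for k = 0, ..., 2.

Fix the vertex order v_0 < v_1 < v_2 < v_3 < v_4 < v_5 < v_6 < v_7 < v_8 and write every simplex with vertices in increasing order. Then dim K = 2 and the simplices of K are:

  0-simplices (9): [v_0], [v_1], [v_2], [v_3], [v_4], [v_5], [v_6], [v_7], [v_8]
  1-simplices (27): (27 of them)
  2-simplices (18): (18 of them)

giving chain groups C_0 ≅ Z^9, C_1 ≅ Z^27, C_2 ≅ Z^18.

Boundary ∂_1: C_1 → C_0 maps an edge to its endpoints' difference, ∂[p,q] = q − p.
The 9×27 boundary matrix has rank 8 and Smith normal form diag(1,1,1,1,1,1,1,1).

∂_2: C_2 → C_1 maps a triangle to the signed sum of its edges. For instance
  ∂[v_1,v_6,v_7] = [v_6,v_7] − [v_1,v_7] + [v_1,v_6],
  ∂[v_0,v_1,v_2] = [v_1,v_2] − [v_0,v_2] + [v_0,v_1].
As a 27×18 matrix over Z this has rank 17, with invariant factors (1,1,1,1,1,1,1,1,1,1,1,1,1,1,1,1,1).

Now H_k = ker ∂_k / im ∂_{k+1}, so:

  H_0: rank C_0 − rank ∂_1 = 9 − 8 = 1, and the invariant factors of ∂_1 are all 1, so H_0 = Z.
  H_1: rank ker ∂_1 − rank ∂_2 = (27 − 8) − 17 = 2, and the invariant factors of ∂_2 are all 1, so H_1 = Z^2.
  H_2: rank ker ∂_2 − rank ∂_3 = (18 − 17) − 0 = 1, and there is no ∂_3, so H_2 = Z.

As a check, the Euler characteristic is 9 − 27 + 18 = 0, which agrees with 1 − 2 + 1 = 0.
(K is a triangulation of the torus T^2.)

H_0 = Z,  H_1 = Z^2,  H_2 = Z.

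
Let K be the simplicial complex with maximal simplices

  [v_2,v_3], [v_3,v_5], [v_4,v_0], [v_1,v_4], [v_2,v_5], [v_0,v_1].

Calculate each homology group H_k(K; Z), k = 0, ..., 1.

H_0 = Z^2,  H_1 = Z^2.

Order the vertices as v_0 < v_1 < v_2 < v_3 < v_4 < v_5. Listing each simplex with vertices in this order, K has dimension 1 with simplices:

  0-simplices (6): [v_0], [v_1], [v_2], [v_3], [v_4], [v_5]
  1-simplices (6): [v_0,v_1], [v_0,v_4], [v_1,v_4], [v_2,v_3], [v_2,v_5], [v_3,v_5]

Hence C_0 ≅ Z^6, C_1 ≅ Z^6.

∂_1: C_1 → C_0 sends each edge [p,q] (with p < q) to q − p. For instance
  ∂[v_0,v_4] = [v_4] − [v_0].
As a 6×6 matrix over Z this has rank 4, with invariant factors (1,1,1,1).

Reading off H_k = ker ∂_k / im ∂_{k+1}:

  H_0: rank C_0 − rank ∂_1 = 6 − 4 = 2, and the invariant factors of ∂_1 are all 1, so H_0 ≅ Z^2.
  H_1: rank ker ∂_1 − rank ∂_2 = (6 − 4) − 0 = 2, and there is no ∂_2, so H_1 ≅ Z^2.

(K is a triangulation of the disjoint union of the circle S^1 and the circle S^1.)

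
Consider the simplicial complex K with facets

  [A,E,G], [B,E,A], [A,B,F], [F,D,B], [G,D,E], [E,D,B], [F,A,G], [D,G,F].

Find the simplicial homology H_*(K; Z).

Take the total order A < B < D < E < F < G on the vertex set. Then K (dimension 2) consists of the simplices:

  0-simplices (6): A, B, D, E, F, G
  1-simplices (12): AB, AE, AF, AG, BD, BE, BF, DE, DF, DG, EG, FG
  2-simplices (8): ABE, ABF, AEG, AFG, BDE, BDF, DEG, DFG

so the chain groups are C_0 ≅ Z^6, C_1 ≅ Z^12, C_2 ≅ Z^8.

∂_1: C_1 → C_0 maps an edge to its endpoints' difference, ∂[p,q] = q − p.
As a 6×12 matrix over Z this has rank 5, with invariant factors (1,1,1,1,1).

The boundary map ∂_2: C_2 → C_1 acts by ∂[p,q,r] = [q,r] − [p,r] + [p,q]. For instance
  ∂DFG = FG − DG + DF,
  ∂DEG = EG − DG + DE.
This gives a 12×8 integer matrix of rank 7; reducing to Smith normal form yields diagonal entries (1,1,1,1,1,1,1).

From H_k ≅ ker(∂_k) / im(∂_{k+1}) we obtain:

  H_0: rank C_0 − rank ∂_1 = 6 − 5 = 1, and the invariant factors of ∂_1 are all 1, so H_0 = Z.
  H_1: rank ker ∂_1 − rank ∂_2 = (12 − 5) − 7 = 0, and the invariant factors of ∂_2 are all 1, so H_1 = 0.
  H_2: rank ker ∂_2 − rank ∂_3 = (8 − 7) − 0 = 1, and there is no ∂_3, so H_2 = Z.

As a check, the Euler characteristic is 6 − 12 + 8 = 2, which agrees with 1 − 0 + 1 = 2.

H_0 ≅ Z,  H_1 = 0,  H_2 ≅ Z.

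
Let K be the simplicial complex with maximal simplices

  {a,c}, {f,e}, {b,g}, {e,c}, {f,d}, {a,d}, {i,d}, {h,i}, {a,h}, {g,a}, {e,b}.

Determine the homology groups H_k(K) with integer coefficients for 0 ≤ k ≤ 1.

Fix the vertex order a < b < c < d < e < f < g < h < i and write every simplex with vertices in increasing order. Then dim K = 1 and the simplices of K are:

  0-simplices (9): a, b, c, d, e, f, g, h, i
  1-simplices (11): ac, ad, ag, ah, be, bg, ce, df, di, ef, hi

so the chain groups are C_0 ≅ Z^9, C_1 ≅ Z^11.

The boundary map ∂_1: C_1 → C_0 is given by ∂[p,q] = [q] − [p].
This gives a 9×11 integer matrix of rank 8; reducing to Smith normal form yields diagonal entries (1,1,1,1,1,1,1,1).

From H_k ≅ ker(∂_k) / im(∂_{k+1}) we obtain:

  H_0: rank C_0 − rank ∂_1 = 9 − 8 = 1, and the invariant factors of ∂_1 are all 1, so H_0 ≅ Z.
  H_1: rank ker ∂_1 − rank ∂_2 = (11 − 8) − 0 = 3, and there is no ∂_2, so H_1 ≅ Z^3.

H_0 ≅ Z,  H_1 ≅ Z^3.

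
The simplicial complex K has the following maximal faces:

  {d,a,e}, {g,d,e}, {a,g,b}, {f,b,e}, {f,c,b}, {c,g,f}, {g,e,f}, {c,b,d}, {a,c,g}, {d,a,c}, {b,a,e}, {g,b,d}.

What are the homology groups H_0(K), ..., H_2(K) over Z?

H_0 = Z,  H_1 = Z/2,  H_2 = 0.

Fix the vertex order a < b < c < d < e < f < g and write every simplex with vertices in increasing order. Then dim K = 2 and the simplices of K are:

  0-simplices (7): a, b, c, d, e, f, g
  1-simplices (18): ab, ac, ad, ae, ag, bc, bd, be, bf, bg, cd, cf, cg, de, dg, ef, eg, fg
  2-simplices (12): abe, abg, acd, acg, ade, bcd, bcf, bdg, bef, cfg, deg, efg

giving chain groups C_0 ≅ Z^7, C_1 ≅ Z^18, C_2 ≅ Z^12.

∂_1: C_1 → C_0 is given by ∂[p,q] = [q] − [p].
The resulting 7×18 matrix has rank 6, and its Smith normal form has invariant factors (1,1,1,1,1,1).

∂_2: C_2 → C_1 sends each 2-simplex [p,q,r] to [q,r] − [p,r] + [p,q]. For instance
  ∂abg = bg − ag + ab,
  ∂bcd = cd − bd + bc.
As a 18×12 matrix over Z this has rank 12, with invariant factors (1,1,1,1,1,1,1,1,1,1,1,2).

From H_k ≅ ker(∂_k) / im(∂_{k+1}) we obtain:

  H_0: rank C_0 − rank ∂_1 = 7 − 6 = 1, and the invariant factors of ∂_1 are all 1, so H_0 = Z.
  H_1: rank ker ∂_1 − rank ∂_2 = (18 − 6) − 12 = 0, and ∂_2 has invariant factor 2 > 1, so H_1 = Z/2.
  H_2: rank ker ∂_2 − rank ∂_3 = (12 − 12) − 0 = 0, and there is no ∂_3, so H_2 = 0.

As a check, the Euler characteristic is 7 − 18 + 12 = 1, which agrees with 1 − 0 + 0 = 1.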